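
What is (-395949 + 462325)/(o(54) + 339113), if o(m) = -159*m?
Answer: 66376/330527 ≈ 0.20082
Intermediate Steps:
(-395949 + 462325)/(o(54) + 339113) = (-395949 + 462325)/(-159*54 + 339113) = 66376/(-8586 + 339113) = 66376/330527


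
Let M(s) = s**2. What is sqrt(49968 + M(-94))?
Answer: 2*sqrt(14701) ≈ 242.50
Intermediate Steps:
sqrt(49968 + M(-94)) = sqrt(49968 + (-94)**2) = sqrt(49968 + 8836) = sqrt(58804) = 2*sqrt(14701)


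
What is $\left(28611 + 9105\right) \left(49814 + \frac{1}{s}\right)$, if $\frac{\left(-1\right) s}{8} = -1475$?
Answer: $\frac{5542415240229}{2950} \approx 1.8788 \cdot 10^{9}$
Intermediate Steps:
$s = 11800$ ($s = \left(-8\right) \left(-1475\right) = 11800$)
$\left(28611 + 9105\right) \left(49814 + \frac{1}{s}\right) = \left(28611 + 9105\right) \left(49814 + \frac{1}{11800}\right) = 37716 \left(49814 + \frac{1}{11800}\right) = 37716 \cdot \frac{587805201}{11800} = \frac{5542415240229}{2950}$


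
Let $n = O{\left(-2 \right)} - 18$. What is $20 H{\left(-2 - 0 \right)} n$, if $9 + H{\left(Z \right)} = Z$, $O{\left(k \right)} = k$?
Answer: $4400$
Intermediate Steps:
$H{\left(Z \right)} = -9 + Z$
$n = -20$ ($n = -2 - 18 = -20$)
$20 H{\left(-2 - 0 \right)} n = 20 \left(-9 - 2\right) \left(-20\right) = 20 \left(-11\right) \left(-20\right) = \left(-220\right) \left(-20\right) = 4400$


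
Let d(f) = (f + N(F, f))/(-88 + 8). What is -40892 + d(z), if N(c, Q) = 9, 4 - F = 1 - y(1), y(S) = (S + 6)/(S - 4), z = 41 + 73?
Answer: -3271483/80 ≈ -40894.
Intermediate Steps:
z = 114
y(S) = (6 + S)/(-4 + S)
F = 2/3 (F = 4 - (1 - (6 + 1)/(-4 + 1)) = 4 - (1 - 7/(-3)) = 4 - (1 - (-1)*7/3) = 4 - (1 - 1*(-7/3)) = 4 - (1 + 7/3) = 4 - 1*10/3 = 4 - 10/3 = 2/3 ≈ 0.66667)
d(f) = -9/80 - f/80 (d(f) = (f + 9)/(-88 + 8) = (9 + f)/(-80) = (9 + f)*(-1/80) = -9/80 - f/80)
-40892 + d(z) = -40892 + (-9/80 - 1/80*114) = -40892 + (-9/80 - 57/40) = -40892 - 123/80 = -3271483/80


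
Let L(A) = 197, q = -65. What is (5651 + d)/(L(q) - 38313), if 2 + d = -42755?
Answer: 18553/19058 ≈ 0.97350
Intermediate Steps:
d = -42757 (d = -2 - 42755 = -42757)
(5651 + d)/(L(q) - 38313) = (5651 - 42757)/(197 - 38313) = -37106/(-38116) = -37106*(-1/38116) = 18553/19058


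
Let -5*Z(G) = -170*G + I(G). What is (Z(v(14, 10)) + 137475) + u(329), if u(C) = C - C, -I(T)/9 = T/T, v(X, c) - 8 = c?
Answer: 690444/5 ≈ 1.3809e+5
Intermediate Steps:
v(X, c) = 8 + c
I(T) = -9 (I(T) = -9*T/T = -9*1 = -9)
u(C) = 0
Z(G) = 9/5 + 34*G (Z(G) = -(-170*G - 9)/5 = -(-9 - 170*G)/5 = 9/5 + 34*G)
(Z(v(14, 10)) + 137475) + u(329) = ((9/5 + 34*(8 + 10)) + 137475) + 0 = ((9/5 + 34*18) + 137475) + 0 = ((9/5 + 612) + 137475) + 0 = (3069/5 + 137475) + 0 = 690444/5 + 0 = 690444/5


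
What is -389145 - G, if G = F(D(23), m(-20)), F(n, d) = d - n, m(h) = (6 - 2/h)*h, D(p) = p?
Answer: -389000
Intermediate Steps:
m(h) = h*(6 - 2/h)
G = -145 (G = (-2 + 6*(-20)) - 1*23 = (-2 - 120) - 23 = -122 - 23 = -145)
-389145 - G = -389145 - 1*(-145) = -389145 + 145 = -389000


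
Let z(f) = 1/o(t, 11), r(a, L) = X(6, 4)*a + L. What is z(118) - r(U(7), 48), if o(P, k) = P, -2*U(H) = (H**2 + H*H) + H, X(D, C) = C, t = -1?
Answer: 161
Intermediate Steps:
U(H) = -H**2 - H/2 (U(H) = -((H**2 + H*H) + H)/2 = -((H**2 + H**2) + H)/2 = -(2*H**2 + H)/2 = -(H + 2*H**2)/2 = -H**2 - H/2)
r(a, L) = L + 4*a (r(a, L) = 4*a + L = L + 4*a)
z(f) = -1 (z(f) = 1/(-1) = -1)
z(118) - r(U(7), 48) = -1 - (48 + 4*(-1*7*(1/2 + 7))) = -1 - (48 + 4*(-1*7*15/2)) = -1 - (48 + 4*(-105/2)) = -1 - (48 - 210) = -1 - 1*(-162) = -1 + 162 = 161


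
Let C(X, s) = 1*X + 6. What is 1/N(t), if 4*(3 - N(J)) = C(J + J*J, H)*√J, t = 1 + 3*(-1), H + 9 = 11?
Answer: 3/17 + 2*I*√2/17 ≈ 0.17647 + 0.16638*I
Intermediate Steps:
H = 2 (H = -9 + 11 = 2)
C(X, s) = 6 + X (C(X, s) = X + 6 = 6 + X)
t = -2 (t = 1 - 3 = -2)
N(J) = 3 - √J*(6 + J + J²)/4 (N(J) = 3 - (6 + (J + J*J))*√J/4 = 3 - (6 + (J + J²))*√J/4 = 3 - (6 + J + J²)*√J/4 = 3 - √J*(6 + J + J²)/4)
1/N(t) = 1/(3 - √(-2)*(6 - 2*(1 - 2))/4) = 1/(3 - I*√2*(6 - 2*(-1))/4) = 1/(3 - I*√2*(6 + 2)/4) = 1/(3 - ¼*I*√2*8) = 1/(3 - 2*I*√2)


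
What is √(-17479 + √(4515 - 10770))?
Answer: √(-17479 + 3*I*√695) ≈ 0.2991 + 132.21*I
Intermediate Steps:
√(-17479 + √(4515 - 10770)) = √(-17479 + √(-6255)) = √(-17479 + 3*I*√695)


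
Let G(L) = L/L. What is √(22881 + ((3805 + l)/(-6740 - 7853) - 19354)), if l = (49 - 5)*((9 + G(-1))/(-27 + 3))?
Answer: 19*√18723971847/43779 ≈ 59.386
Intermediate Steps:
G(L) = 1
l = -55/3 (l = (49 - 5)*((9 + 1)/(-27 + 3)) = 44*(10/(-24)) = 44*(10*(-1/24)) = 44*(-5/12) = -55/3 ≈ -18.333)
√(22881 + ((3805 + l)/(-6740 - 7853) - 19354)) = √(22881 + ((3805 - 55/3)/(-6740 - 7853) - 19354)) = √(22881 + ((11360/3)/(-14593) - 19354)) = √(22881 + ((11360/3)*(-1/14593) - 19354)) = √(22881 + (-11360/43779 - 19354)) = √(22881 - 847310126/43779) = √(154397173/43779) = 19*√18723971847/43779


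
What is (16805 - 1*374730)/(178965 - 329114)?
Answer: 357925/150149 ≈ 2.3838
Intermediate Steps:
(16805 - 1*374730)/(178965 - 329114) = (16805 - 374730)/(-150149) = -357925*(-1/150149) = 357925/150149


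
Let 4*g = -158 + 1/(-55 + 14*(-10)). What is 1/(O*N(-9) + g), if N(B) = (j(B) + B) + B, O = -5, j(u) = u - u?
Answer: 780/39389 ≈ 0.019802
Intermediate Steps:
j(u) = 0
N(B) = 2*B (N(B) = (0 + B) + B = B + B = 2*B)
g = -30811/780 (g = (-158 + 1/(-55 + 14*(-10)))/4 = (-158 + 1/(-55 - 140))/4 = (-158 + 1/(-195))/4 = (-158 - 1/195)/4 = (¼)*(-30811/195) = -30811/780 ≈ -39.501)
1/(O*N(-9) + g) = 1/(-10*(-9) - 30811/780) = 1/(-5*(-18) - 30811/780) = 1/(90 - 30811/780) = 1/(39389/780) = 780/39389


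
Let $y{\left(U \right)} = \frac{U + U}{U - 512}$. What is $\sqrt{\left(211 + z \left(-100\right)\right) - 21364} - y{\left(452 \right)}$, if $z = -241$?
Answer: $\frac{226}{15} + \sqrt{2947} \approx 69.353$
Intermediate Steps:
$y{\left(U \right)} = \frac{2 U}{-512 + U}$
$\sqrt{\left(211 + z \left(-100\right)\right) - 21364} - y{\left(452 \right)} = \sqrt{\left(211 - -24100\right) - 21364} - 2 \cdot 452 \frac{1}{-512 + 452} = \sqrt{\left(211 + 24100\right) - 21364} - 2 \cdot 452 \frac{1}{-60} = \sqrt{24311 - 21364} - 2 \cdot 452 \left(- \frac{1}{60}\right) = \sqrt{2947} - - \frac{226}{15} = \sqrt{2947} + \frac{226}{15} = \frac{226}{15} + \sqrt{2947}$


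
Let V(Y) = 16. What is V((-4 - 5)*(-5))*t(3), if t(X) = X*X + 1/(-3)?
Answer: 416/3 ≈ 138.67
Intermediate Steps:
t(X) = -1/3 + X**2 (t(X) = X**2 - 1/3 = -1/3 + X**2)
V((-4 - 5)*(-5))*t(3) = 16*(-1/3 + 3**2) = 16*(-1/3 + 9) = 16*(26/3) = 416/3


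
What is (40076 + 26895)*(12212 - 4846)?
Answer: 493308386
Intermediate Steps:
(40076 + 26895)*(12212 - 4846) = 66971*7366 = 493308386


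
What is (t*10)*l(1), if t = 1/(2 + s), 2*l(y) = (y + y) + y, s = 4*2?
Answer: 3/2 ≈ 1.5000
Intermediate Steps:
s = 8
l(y) = 3*y/2 (l(y) = ((y + y) + y)/2 = (2*y + y)/2 = (3*y)/2 = 3*y/2)
t = ⅒ (t = 1/(2 + 8) = 1/10 = ⅒ ≈ 0.10000)
(t*10)*l(1) = ((⅒)*10)*((3/2)*1) = 1*(3/2) = 3/2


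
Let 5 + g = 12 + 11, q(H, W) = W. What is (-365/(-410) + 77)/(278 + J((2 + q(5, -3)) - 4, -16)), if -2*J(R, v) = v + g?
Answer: 6387/22714 ≈ 0.28119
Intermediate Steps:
g = 18 (g = -5 + (12 + 11) = -5 + 23 = 18)
J(R, v) = -9 - v/2 (J(R, v) = -(v + 18)/2 = -(18 + v)/2 = -9 - v/2)
(-365/(-410) + 77)/(278 + J((2 + q(5, -3)) - 4, -16)) = (-365/(-410) + 77)/(278 + (-9 - ½*(-16))) = (-365*(-1/410) + 77)/(278 + (-9 + 8)) = (73/82 + 77)/(278 - 1) = (6387/82)/277 = (6387/82)*(1/277) = 6387/22714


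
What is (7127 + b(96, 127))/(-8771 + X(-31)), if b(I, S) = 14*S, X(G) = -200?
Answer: -8905/8971 ≈ -0.99264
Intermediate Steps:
(7127 + b(96, 127))/(-8771 + X(-31)) = (7127 + 14*127)/(-8771 - 200) = (7127 + 1778)/(-8971) = 8905*(-1/8971) = -8905/8971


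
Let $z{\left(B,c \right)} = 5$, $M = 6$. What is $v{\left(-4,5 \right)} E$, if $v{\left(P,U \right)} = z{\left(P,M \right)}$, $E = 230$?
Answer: $1150$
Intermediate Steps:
$v{\left(P,U \right)} = 5$
$v{\left(-4,5 \right)} E = 5 \cdot 230 = 1150$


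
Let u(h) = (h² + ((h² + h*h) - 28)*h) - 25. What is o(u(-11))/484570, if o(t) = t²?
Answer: 2549282/242285 ≈ 10.522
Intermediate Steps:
u(h) = -25 + h² + h*(-28 + 2*h²) (u(h) = (h² + ((h² + h²) - 28)*h) - 25 = (h² + (2*h² - 28)*h) - 25 = (h² + (-28 + 2*h²)*h) - 25 = (h² + h*(-28 + 2*h²)) - 25 = -25 + h² + h*(-28 + 2*h²))
o(u(-11))/484570 = (-25 + (-11)² - 28*(-11) + 2*(-11)³)²/484570 = (-25 + 121 + 308 + 2*(-1331))²*(1/484570) = (-25 + 121 + 308 - 2662)²*(1/484570) = (-2258)²*(1/484570) = 5098564*(1/484570) = 2549282/242285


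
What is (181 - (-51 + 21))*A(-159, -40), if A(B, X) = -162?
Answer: -34182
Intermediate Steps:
(181 - (-51 + 21))*A(-159, -40) = (181 - (-51 + 21))*(-162) = (181 - 1*(-30))*(-162) = (181 + 30)*(-162) = 211*(-162) = -34182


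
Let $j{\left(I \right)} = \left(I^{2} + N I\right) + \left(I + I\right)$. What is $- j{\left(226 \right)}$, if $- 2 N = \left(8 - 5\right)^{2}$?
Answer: $-50511$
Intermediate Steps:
$N = - \frac{9}{2}$ ($N = - \frac{\left(8 - 5\right)^{2}}{2} = - \frac{3^{2}}{2} = \left(- \frac{1}{2}\right) 9 = - \frac{9}{2} \approx -4.5$)
$j{\left(I \right)} = I^{2} - \frac{5 I}{2}$ ($j{\left(I \right)} = \left(I^{2} - \frac{9 I}{2}\right) + \left(I + I\right) = \left(I^{2} - \frac{9 I}{2}\right) + 2 I = I^{2} - \frac{5 I}{2}$)
$- j{\left(226 \right)} = - \frac{226 \left(-5 + 2 \cdot 226\right)}{2} = - \frac{226 \left(-5 + 452\right)}{2} = - \frac{226 \cdot 447}{2} = \left(-1\right) 50511 = -50511$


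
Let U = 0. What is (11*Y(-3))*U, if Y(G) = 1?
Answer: 0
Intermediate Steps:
(11*Y(-3))*U = (11*1)*0 = 11*0 = 0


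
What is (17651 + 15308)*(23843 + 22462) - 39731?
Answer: 1526126764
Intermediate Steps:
(17651 + 15308)*(23843 + 22462) - 39731 = 32959*46305 - 39731 = 1526166495 - 39731 = 1526126764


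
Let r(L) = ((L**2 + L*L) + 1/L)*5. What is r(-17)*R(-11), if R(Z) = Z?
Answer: -540375/17 ≈ -31787.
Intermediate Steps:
r(L) = 5/L + 10*L**2 (r(L) = ((L**2 + L**2) + 1/L)*5 = (2*L**2 + 1/L)*5 = (1/L + 2*L**2)*5 = 5/L + 10*L**2)
r(-17)*R(-11) = (5*(1 + 2*(-17)**3)/(-17))*(-11) = (5*(-1/17)*(1 + 2*(-4913)))*(-11) = (5*(-1/17)*(1 - 9826))*(-11) = (5*(-1/17)*(-9825))*(-11) = (49125/17)*(-11) = -540375/17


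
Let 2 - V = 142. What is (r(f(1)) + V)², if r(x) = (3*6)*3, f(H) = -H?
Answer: 7396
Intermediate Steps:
r(x) = 54 (r(x) = 18*3 = 54)
V = -140 (V = 2 - 1*142 = 2 - 142 = -140)
(r(f(1)) + V)² = (54 - 140)² = (-86)² = 7396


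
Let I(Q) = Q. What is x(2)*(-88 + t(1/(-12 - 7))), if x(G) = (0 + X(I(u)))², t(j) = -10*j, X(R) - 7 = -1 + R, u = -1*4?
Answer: -6648/19 ≈ -349.89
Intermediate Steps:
u = -4
X(R) = 6 + R (X(R) = 7 + (-1 + R) = 6 + R)
x(G) = 4 (x(G) = (0 + (6 - 4))² = (0 + 2)² = 2² = 4)
x(2)*(-88 + t(1/(-12 - 7))) = 4*(-88 - 10/(-12 - 7)) = 4*(-88 - 10/(-19)) = 4*(-88 - 10*(-1/19)) = 4*(-88 + 10/19) = 4*(-1662/19) = -6648/19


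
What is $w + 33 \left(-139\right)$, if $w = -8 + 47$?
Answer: $-4548$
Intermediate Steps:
$w = 39$
$w + 33 \left(-139\right) = 39 + 33 \left(-139\right) = 39 - 4587 = -4548$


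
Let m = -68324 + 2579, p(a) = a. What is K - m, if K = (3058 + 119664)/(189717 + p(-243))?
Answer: 6228545426/94737 ≈ 65746.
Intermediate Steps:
m = -65745
K = 61361/94737 (K = (3058 + 119664)/(189717 - 243) = 122722/189474 = 122722*(1/189474) = 61361/94737 ≈ 0.64770)
K - m = 61361/94737 - 1*(-65745) = 61361/94737 + 65745 = 6228545426/94737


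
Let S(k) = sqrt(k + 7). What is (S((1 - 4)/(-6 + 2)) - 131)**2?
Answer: (262 - sqrt(31))**2/4 ≈ 16439.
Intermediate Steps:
S(k) = sqrt(7 + k)
(S((1 - 4)/(-6 + 2)) - 131)**2 = (sqrt(7 + (1 - 4)/(-6 + 2)) - 131)**2 = (sqrt(7 - 3/(-4)) - 131)**2 = (sqrt(7 - 3*(-1/4)) - 131)**2 = (sqrt(7 + 3/4) - 131)**2 = (sqrt(31/4) - 131)**2 = (sqrt(31)/2 - 131)**2 = (-131 + sqrt(31)/2)**2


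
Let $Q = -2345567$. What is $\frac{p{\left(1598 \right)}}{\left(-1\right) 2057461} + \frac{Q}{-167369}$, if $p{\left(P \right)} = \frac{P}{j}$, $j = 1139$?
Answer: $\frac{323336130168243}{23071797737303} \approx 14.014$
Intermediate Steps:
$p{\left(P \right)} = \frac{P}{1139}$
$\frac{p{\left(1598 \right)}}{\left(-1\right) 2057461} + \frac{Q}{-167369} = \frac{\frac{1}{1139} \cdot 1598}{\left(-1\right) 2057461} - \frac{2345567}{-167369} = \frac{94}{67 \left(-2057461\right)} - - \frac{2345567}{167369} = \frac{94}{67} \left(- \frac{1}{2057461}\right) + \frac{2345567}{167369} = - \frac{94}{137849887} + \frac{2345567}{167369} = \frac{323336130168243}{23071797737303}$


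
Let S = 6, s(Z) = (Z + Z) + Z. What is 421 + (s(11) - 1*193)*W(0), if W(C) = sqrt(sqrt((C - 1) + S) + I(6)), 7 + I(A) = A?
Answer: 421 - 160*sqrt(-1 + sqrt(5)) ≈ 243.11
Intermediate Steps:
I(A) = -7 + A
s(Z) = 3*Z (s(Z) = 2*Z + Z = 3*Z)
W(C) = sqrt(-1 + sqrt(5 + C)) (W(C) = sqrt(sqrt((C - 1) + 6) + (-7 + 6)) = sqrt(sqrt((-1 + C) + 6) - 1) = sqrt(sqrt(5 + C) - 1) = sqrt(-1 + sqrt(5 + C)))
421 + (s(11) - 1*193)*W(0) = 421 + (3*11 - 1*193)*sqrt(-1 + sqrt(5 + 0)) = 421 + (33 - 193)*sqrt(-1 + sqrt(5)) = 421 - 160*sqrt(-1 + sqrt(5))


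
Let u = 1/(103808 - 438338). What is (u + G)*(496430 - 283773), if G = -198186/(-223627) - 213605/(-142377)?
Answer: 1801858450211709837989/3550404957172290 ≈ 5.0751e+5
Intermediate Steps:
u = -1/334530 (u = 1/(-334530) = -1/334530 ≈ -2.9893e-6)
G = 75984973457/31839341379 (G = -198186*(-1/223627) - 213605*(-1/142377) = 198186/223627 + 213605/142377 = 75984973457/31839341379 ≈ 2.3865)
(u + G)*(496430 - 283773) = (-1/334530 + 75984973457/31839341379)*(496430 - 283773) = (8473073777076277/3550404957172290)*212657 = 1801858450211709837989/3550404957172290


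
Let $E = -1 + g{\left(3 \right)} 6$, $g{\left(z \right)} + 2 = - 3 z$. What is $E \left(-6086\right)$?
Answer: $407762$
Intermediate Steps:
$g{\left(z \right)} = -2 - 3 z$
$E = -67$ ($E = -1 + \left(-2 - 9\right) 6 = -1 - 66 = -67$)
$E \left(-6086\right) = \left(-67\right) \left(-6086\right) = 407762$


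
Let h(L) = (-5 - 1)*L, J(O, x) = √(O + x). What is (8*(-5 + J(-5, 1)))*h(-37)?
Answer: -8880 + 3552*I ≈ -8880.0 + 3552.0*I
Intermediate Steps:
h(L) = -6*L
(8*(-5 + J(-5, 1)))*h(-37) = (8*(-5 + √(-5 + 1)))*(-6*(-37)) = (8*(-5 + √(-4)))*222 = (8*(-5 + 2*I))*222 = (-40 + 16*I)*222 = -8880 + 3552*I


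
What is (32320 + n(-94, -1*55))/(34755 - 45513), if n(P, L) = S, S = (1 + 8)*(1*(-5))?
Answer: -32275/10758 ≈ -3.0001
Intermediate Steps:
S = -45 (S = 9*(-5) = -45)
n(P, L) = -45
(32320 + n(-94, -1*55))/(34755 - 45513) = (32320 - 45)/(34755 - 45513) = 32275/(-10758) = 32275*(-1/10758) = -32275/10758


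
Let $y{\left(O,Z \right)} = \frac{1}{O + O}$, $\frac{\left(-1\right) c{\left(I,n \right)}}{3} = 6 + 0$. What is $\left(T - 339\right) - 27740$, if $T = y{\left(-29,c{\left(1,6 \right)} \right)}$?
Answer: $- \frac{1628583}{58} \approx -28079.0$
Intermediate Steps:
$c{\left(I,n \right)} = -18$ ($c{\left(I,n \right)} = - 3 \left(6 + 0\right) = \left(-3\right) 6 = -18$)
$y{\left(O,Z \right)} = \frac{1}{2 O}$
$T = - \frac{1}{58}$ ($T = \frac{1}{2 \left(-29\right)} = \frac{1}{2} \left(- \frac{1}{29}\right) = - \frac{1}{58} \approx -0.017241$)
$\left(T - 339\right) - 27740 = \left(- \frac{1}{58} - 339\right) - 27740 = - \frac{19663}{58} - 27740 = - \frac{1628583}{58}$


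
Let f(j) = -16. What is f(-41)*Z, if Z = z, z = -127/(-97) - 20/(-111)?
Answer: -256592/10767 ≈ -23.831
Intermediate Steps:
z = 16037/10767 (z = -127*(-1/97) - 20*(-1/111) = 127/97 + 20/111 = 16037/10767 ≈ 1.4895)
Z = 16037/10767 ≈ 1.4895
f(-41)*Z = -16*16037/10767 = -256592/10767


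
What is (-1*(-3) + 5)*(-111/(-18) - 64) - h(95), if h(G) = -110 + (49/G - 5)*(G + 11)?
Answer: 34958/285 ≈ 122.66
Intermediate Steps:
h(G) = -110 + (-5 + 49/G)*(11 + G)
(-1*(-3) + 5)*(-111/(-18) - 64) - h(95) = (-1*(-3) + 5)*(-111/(-18) - 64) - (-116 - 5*95 + 539/95) = (3 + 5)*(-111*(-1/18) - 64) - (-116 - 475 + 539*(1/95)) = 8*(37/6 - 64) - (-116 - 475 + 539/95) = 8*(-347/6) - 1*(-55606/95) = -1388/3 + 55606/95 = 34958/285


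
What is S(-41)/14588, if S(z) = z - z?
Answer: 0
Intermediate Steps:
S(z) = 0
S(-41)/14588 = 0/14588 = 0*(1/14588) = 0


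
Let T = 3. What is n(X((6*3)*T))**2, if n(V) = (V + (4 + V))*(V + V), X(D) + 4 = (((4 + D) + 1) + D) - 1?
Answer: 2258150400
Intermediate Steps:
X(D) = 2*D (X(D) = -4 + ((((4 + D) + 1) + D) - 1) = -4 + (((5 + D) + D) - 1) = -4 + ((5 + 2*D) - 1) = -4 + (4 + 2*D) = 2*D)
n(V) = 2*V*(4 + 2*V) (n(V) = (4 + 2*V)*(2*V) = 2*V*(4 + 2*V))
n(X((6*3)*T))**2 = (4*(2*((6*3)*3))*(2 + 2*((6*3)*3)))**2 = (4*(2*(18*3))*(2 + 2*(18*3)))**2 = (4*(2*54)*(2 + 2*54))**2 = (4*108*(2 + 108))**2 = (4*108*110)**2 = 47520**2 = 2258150400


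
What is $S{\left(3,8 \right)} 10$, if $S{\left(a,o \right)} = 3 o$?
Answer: $240$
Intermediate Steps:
$S{\left(3,8 \right)} 10 = 3 \cdot 8 \cdot 10 = 24 \cdot 10 = 240$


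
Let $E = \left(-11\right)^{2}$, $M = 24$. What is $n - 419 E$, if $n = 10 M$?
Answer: $-50459$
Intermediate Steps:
$n = 240$ ($n = 10 \cdot 24 = 240$)
$E = 121$
$n - 419 E = 240 - 50699 = -50459$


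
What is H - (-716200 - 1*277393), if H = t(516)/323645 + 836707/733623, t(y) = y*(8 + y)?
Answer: 235912649095703402/237433415835 ≈ 9.9360e+5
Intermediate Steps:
H = 469155958247/237433415835 (H = (516*(8 + 516))/323645 + 836707/733623 = (516*524)*(1/323645) + 836707*(1/733623) = 270384*(1/323645) + 836707/733623 = 270384/323645 + 836707/733623 = 469155958247/237433415835 ≈ 1.9759)
H - (-716200 - 1*277393) = 469155958247/237433415835 - (-716200 - 1*277393) = 469155958247/237433415835 - (-716200 - 277393) = 469155958247/237433415835 - 1*(-993593) = 469155958247/237433415835 + 993593 = 235912649095703402/237433415835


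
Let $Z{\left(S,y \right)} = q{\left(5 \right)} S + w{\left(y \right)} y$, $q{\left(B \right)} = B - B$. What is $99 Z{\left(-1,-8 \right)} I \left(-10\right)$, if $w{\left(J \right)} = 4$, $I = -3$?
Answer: $-95040$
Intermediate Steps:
$q{\left(B \right)} = 0$
$Z{\left(S,y \right)} = 4 y$ ($Z{\left(S,y \right)} = 0 S + 4 y = 0 + 4 y = 4 y$)
$99 Z{\left(-1,-8 \right)} I \left(-10\right) = 99 \cdot 4 \left(-8\right) \left(\left(-3\right) \left(-10\right)\right) = 99 \left(-32\right) 30 = \left(-3168\right) 30 = -95040$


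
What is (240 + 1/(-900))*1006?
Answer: 108647497/450 ≈ 2.4144e+5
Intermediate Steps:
(240 + 1/(-900))*1006 = (240 - 1/900)*1006 = (215999/900)*1006 = 108647497/450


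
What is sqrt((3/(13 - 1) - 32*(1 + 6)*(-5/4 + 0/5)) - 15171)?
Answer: I*sqrt(59563)/2 ≈ 122.03*I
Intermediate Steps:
sqrt((3/(13 - 1) - 32*(1 + 6)*(-5/4 + 0/5)) - 15171) = sqrt((3/12 - 224*(-5*1/4 + 0*(1/5))) - 15171) = sqrt((3*(1/12) - 224*(-5/4 + 0)) - 15171) = sqrt((1/4 - 224*(-5)/4) - 15171) = sqrt((1/4 - 32*(-35/4)) - 15171) = sqrt((1/4 + 280) - 15171) = sqrt(1121/4 - 15171) = sqrt(-59563/4) = I*sqrt(59563)/2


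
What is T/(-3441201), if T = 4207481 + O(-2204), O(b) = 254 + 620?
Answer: -1402785/1147067 ≈ -1.2229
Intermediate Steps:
O(b) = 874
T = 4208355 (T = 4207481 + 874 = 4208355)
T/(-3441201) = 4208355/(-3441201) = 4208355*(-1/3441201) = -1402785/1147067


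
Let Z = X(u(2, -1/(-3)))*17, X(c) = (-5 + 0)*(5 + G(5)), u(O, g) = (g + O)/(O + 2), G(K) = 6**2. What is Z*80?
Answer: -278800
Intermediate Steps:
G(K) = 36
u(O, g) = (O + g)/(2 + O)
X(c) = -205 (X(c) = (-5 + 0)*(5 + 36) = -5*41 = -205)
Z = -3485 (Z = -205*17 = -3485)
Z*80 = -3485*80 = -278800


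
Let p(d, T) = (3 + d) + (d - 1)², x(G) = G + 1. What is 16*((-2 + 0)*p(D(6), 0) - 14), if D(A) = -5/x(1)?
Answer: -632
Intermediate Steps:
x(G) = 1 + G
D(A) = -5/2 (D(A) = -5/(1 + 1) = -5/2)
p(d, T) = 3 + d + (-1 + d)² (p(d, T) = (3 + d) + (-1 + d)² = 3 + d + (-1 + d)²)
16*((-2 + 0)*p(D(6), 0) - 14) = 16*((-2 + 0)*(4 + (-5/2)² - 1*(-5/2)) - 14) = 16*(-2*(4 + 25/4 + 5/2) - 14) = 16*(-2*51/4 - 14) = 16*(-51/2 - 14) = 16*(-79/2) = -632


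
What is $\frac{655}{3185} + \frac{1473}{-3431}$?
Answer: $- \frac{488840}{2185547} \approx -0.22367$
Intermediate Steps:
$\frac{655}{3185} + \frac{1473}{-3431} = 655 \cdot \frac{1}{3185} + 1473 \left(- \frac{1}{3431}\right) = \frac{131}{637} - \frac{1473}{3431} = - \frac{488840}{2185547}$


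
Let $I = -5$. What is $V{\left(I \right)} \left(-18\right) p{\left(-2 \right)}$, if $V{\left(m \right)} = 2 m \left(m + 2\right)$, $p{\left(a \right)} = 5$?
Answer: $-2700$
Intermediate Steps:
$V{\left(m \right)} = 2 m \left(2 + m\right)$
$V{\left(I \right)} \left(-18\right) p{\left(-2 \right)} = 2 \left(-5\right) \left(2 - 5\right) \left(-18\right) 5 = 2 \left(-5\right) \left(-3\right) \left(-18\right) 5 = 30 \left(-18\right) 5 = \left(-540\right) 5 = -2700$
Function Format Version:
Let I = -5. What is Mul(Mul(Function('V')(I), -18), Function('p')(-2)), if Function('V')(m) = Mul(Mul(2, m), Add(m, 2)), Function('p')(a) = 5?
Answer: -2700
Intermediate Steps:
Function('V')(m) = Mul(2, m, Add(2, m)) (Function('V')(m) = Mul(Mul(2, m), Add(2, m)) = Mul(2, m, Add(2, m)))
Mul(Mul(Function('V')(I), -18), Function('p')(-2)) = Mul(Mul(Mul(2, -5, Add(2, -5)), -18), 5) = Mul(Mul(Mul(2, -5, -3), -18), 5) = Mul(Mul(30, -18), 5) = Mul(-540, 5) = -2700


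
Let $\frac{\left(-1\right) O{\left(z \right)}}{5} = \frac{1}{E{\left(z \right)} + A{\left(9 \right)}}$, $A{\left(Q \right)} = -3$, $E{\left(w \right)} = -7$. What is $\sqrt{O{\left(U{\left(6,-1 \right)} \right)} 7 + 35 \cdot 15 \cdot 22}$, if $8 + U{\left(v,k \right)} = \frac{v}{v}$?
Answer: $\frac{\sqrt{46214}}{2} \approx 107.49$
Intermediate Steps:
$U{\left(v,k \right)} = -7$ ($U{\left(v,k \right)} = -8 + \frac{v}{v} = -8 + 1 = -7$)
$O{\left(z \right)} = \frac{1}{2}$ ($O{\left(z \right)} = - \frac{5}{-7 - 3} = - \frac{5}{-10} = \left(-5\right) \left(- \frac{1}{10}\right) = \frac{1}{2}$)
$\sqrt{O{\left(U{\left(6,-1 \right)} \right)} 7 + 35 \cdot 15 \cdot 22} = \sqrt{\frac{1}{2} \cdot 7 + 35 \cdot 15 \cdot 22} = \sqrt{\frac{7}{2} + 525 \cdot 22} = \sqrt{\frac{7}{2} + 11550} = \sqrt{\frac{23107}{2}} = \frac{\sqrt{46214}}{2}$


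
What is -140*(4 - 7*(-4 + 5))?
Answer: 420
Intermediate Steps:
-140*(4 - 7*(-4 + 5)) = -140*(4 - 7*1) = -140*(4 - 7) = -140*(-3) = 420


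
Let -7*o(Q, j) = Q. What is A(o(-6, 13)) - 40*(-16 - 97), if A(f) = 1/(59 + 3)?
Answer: 280241/62 ≈ 4520.0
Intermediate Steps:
o(Q, j) = -Q/7
A(f) = 1/62
A(o(-6, 13)) - 40*(-16 - 97) = 1/62 - 40*(-16 - 97) = 1/62 - 40*(-113) = 1/62 + 4520 = 280241/62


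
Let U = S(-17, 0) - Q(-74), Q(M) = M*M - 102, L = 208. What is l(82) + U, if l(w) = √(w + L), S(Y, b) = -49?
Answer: -5423 + √290 ≈ -5406.0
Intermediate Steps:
Q(M) = -102 + M² (Q(M) = M² - 102 = -102 + M²)
l(w) = √(208 + w) (l(w) = √(w + 208) = √(208 + w))
U = -5423 (U = -49 - (-102 + (-74)²) = -49 - (-102 + 5476) = -49 - 1*5374 = -49 - 5374 = -5423)
l(82) + U = √(208 + 82) - 5423 = √290 - 5423 = -5423 + √290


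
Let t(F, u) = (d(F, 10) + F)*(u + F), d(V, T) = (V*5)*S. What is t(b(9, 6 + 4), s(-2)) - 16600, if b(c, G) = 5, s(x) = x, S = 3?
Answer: -16360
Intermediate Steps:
d(V, T) = 15*V (d(V, T) = (V*5)*3 = (5*V)*3 = 15*V)
t(F, u) = 16*F*(F + u) (t(F, u) = (15*F + F)*(u + F) = (16*F)*(F + u) = 16*F*(F + u))
t(b(9, 6 + 4), s(-2)) - 16600 = 16*5*(5 - 2) - 16600 = 16*5*3 - 16600 = 240 - 16600 = -16360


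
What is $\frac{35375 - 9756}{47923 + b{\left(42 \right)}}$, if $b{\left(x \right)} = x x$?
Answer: $\frac{2329}{4517} \approx 0.51561$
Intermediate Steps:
$b{\left(x \right)} = x^{2}$
$\frac{35375 - 9756}{47923 + b{\left(42 \right)}} = \frac{35375 - 9756}{47923 + 42^{2}} = \frac{25619}{47923 + 1764} = \frac{25619}{49687} = 25619 \cdot \frac{1}{49687} = \frac{2329}{4517}$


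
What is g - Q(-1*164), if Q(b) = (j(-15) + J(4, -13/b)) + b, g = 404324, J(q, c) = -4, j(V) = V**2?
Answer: 404267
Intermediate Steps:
Q(b) = 221 + b (Q(b) = ((-15)**2 - 4) + b = (225 - 4) + b = 221 + b)
g - Q(-1*164) = 404324 - (221 - 1*164) = 404324 - (221 - 164) = 404324 - 1*57 = 404324 - 57 = 404267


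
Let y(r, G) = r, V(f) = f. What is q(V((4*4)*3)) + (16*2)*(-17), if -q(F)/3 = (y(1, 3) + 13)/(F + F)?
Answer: -8711/16 ≈ -544.44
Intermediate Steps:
q(F) = -21/F (q(F) = -3*(1 + 13)/(F + F) = -42/(2*F) = -42*1/(2*F) = -21/F)
q(V((4*4)*3)) + (16*2)*(-17) = -21/((4*4)*3) + (16*2)*(-17) = -21/(16*3) + 32*(-17) = -21/48 - 544 = -21*1/48 - 544 = -7/16 - 544 = -8711/16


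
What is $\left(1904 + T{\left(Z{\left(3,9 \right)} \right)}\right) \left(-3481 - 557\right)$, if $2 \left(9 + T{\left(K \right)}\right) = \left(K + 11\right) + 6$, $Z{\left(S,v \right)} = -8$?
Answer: $-7670181$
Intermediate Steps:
$T{\left(K \right)} = - \frac{1}{2} + \frac{K}{2}$ ($T{\left(K \right)} = -9 + \frac{\left(K + 11\right) + 6}{2} = -9 + \frac{\left(11 + K\right) + 6}{2} = -9 + \frac{17 + K}{2} = -9 + \left(\frac{17}{2} + \frac{K}{2}\right) = - \frac{1}{2} + \frac{K}{2}$)
$\left(1904 + T{\left(Z{\left(3,9 \right)} \right)}\right) \left(-3481 - 557\right) = \left(1904 + \left(- \frac{1}{2} + \frac{1}{2} \left(-8\right)\right)\right) \left(-3481 - 557\right) = \left(1904 - \frac{9}{2}\right) \left(-4038\right) = \frac{3799}{2} \left(-4038\right) = -7670181$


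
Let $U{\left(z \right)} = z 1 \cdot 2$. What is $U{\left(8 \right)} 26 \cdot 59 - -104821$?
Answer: $129365$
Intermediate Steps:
$U{\left(z \right)} = 2 z$ ($U{\left(z \right)} = z 2 = 2 z$)
$U{\left(8 \right)} 26 \cdot 59 - -104821 = 2 \cdot 8 \cdot 26 \cdot 59 - -104821 = 16 \cdot 26 \cdot 59 + 104821 = 416 \cdot 59 + 104821 = 24544 + 104821 = 129365$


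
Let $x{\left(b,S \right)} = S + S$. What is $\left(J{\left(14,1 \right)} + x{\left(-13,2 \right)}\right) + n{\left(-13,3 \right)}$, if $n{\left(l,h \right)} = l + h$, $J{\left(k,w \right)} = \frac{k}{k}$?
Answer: $-5$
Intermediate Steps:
$x{\left(b,S \right)} = 2 S$
$J{\left(k,w \right)} = 1$
$n{\left(l,h \right)} = h + l$
$\left(J{\left(14,1 \right)} + x{\left(-13,2 \right)}\right) + n{\left(-13,3 \right)} = \left(1 + 2 \cdot 2\right) + \left(3 - 13\right) = \left(1 + 4\right) - 10 = 5 - 10 = -5$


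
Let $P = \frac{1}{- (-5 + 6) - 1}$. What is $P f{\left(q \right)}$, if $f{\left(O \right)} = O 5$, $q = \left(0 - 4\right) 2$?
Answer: $20$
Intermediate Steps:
$P = - \frac{1}{2}$ ($P = \frac{1}{\left(-1\right) 1 - 1} = \frac{1}{-1 - 1} = \frac{1}{-2} = - \frac{1}{2} \approx -0.5$)
$q = -8$ ($q = \left(-4\right) 2 = -8$)
$f{\left(O \right)} = 5 O$
$P f{\left(q \right)} = - \frac{5 \left(-8\right)}{2} = \left(- \frac{1}{2}\right) \left(-40\right) = 20$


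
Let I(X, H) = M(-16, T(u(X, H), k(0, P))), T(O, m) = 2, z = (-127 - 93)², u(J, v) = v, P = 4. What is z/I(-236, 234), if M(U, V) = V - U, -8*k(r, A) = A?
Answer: 24200/9 ≈ 2688.9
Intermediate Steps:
z = 48400 (z = (-220)² = 48400)
k(r, A) = -A/8
I(X, H) = 18 (I(X, H) = 2 - 1*(-16) = 2 + 16 = 18)
z/I(-236, 234) = 48400/18 = 48400*(1/18) = 24200/9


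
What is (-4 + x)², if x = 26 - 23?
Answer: 1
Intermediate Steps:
x = 3
(-4 + x)² = (-4 + 3)² = (-1)² = 1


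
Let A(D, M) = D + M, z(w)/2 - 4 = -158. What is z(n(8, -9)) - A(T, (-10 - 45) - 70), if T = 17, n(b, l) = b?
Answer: -200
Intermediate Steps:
z(w) = -308 (z(w) = 8 + 2*(-158) = 8 - 316 = -308)
z(n(8, -9)) - A(T, (-10 - 45) - 70) = -308 - (17 + ((-10 - 45) - 70)) = -308 - (17 + (-55 - 70)) = -308 - (17 - 125) = -308 - 1*(-108) = -308 + 108 = -200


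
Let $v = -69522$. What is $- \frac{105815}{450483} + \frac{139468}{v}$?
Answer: $- \frac{3899135193}{1739915507} \approx -2.241$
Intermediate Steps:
$- \frac{105815}{450483} + \frac{139468}{v} = - \frac{105815}{450483} + \frac{139468}{-69522} = \left(-105815\right) \frac{1}{450483} + 139468 \left(- \frac{1}{69522}\right) = - \frac{105815}{450483} - \frac{69734}{34761} = - \frac{3899135193}{1739915507}$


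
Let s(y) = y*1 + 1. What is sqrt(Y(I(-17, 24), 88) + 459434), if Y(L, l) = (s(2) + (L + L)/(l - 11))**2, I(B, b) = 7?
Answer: 3*sqrt(6176971)/11 ≈ 677.82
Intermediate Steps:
s(y) = 1 + y (s(y) = y + 1 = 1 + y)
Y(L, l) = (3 + 2*L/(-11 + l))**2 (Y(L, l) = ((1 + 2) + (L + L)/(l - 11))**2 = (3 + (2*L)/(-11 + l))**2 = (3 + 2*L/(-11 + l))**2)
sqrt(Y(I(-17, 24), 88) + 459434) = sqrt((-33 + 2*7 + 3*88)**2/(-11 + 88)**2 + 459434) = sqrt((-33 + 14 + 264)**2/77**2 + 459434) = sqrt((1/5929)*245**2 + 459434) = sqrt((1/5929)*60025 + 459434) = sqrt(1225/121 + 459434) = sqrt(55592739/121) = 3*sqrt(6176971)/11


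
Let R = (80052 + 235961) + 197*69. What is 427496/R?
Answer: 213748/164803 ≈ 1.2970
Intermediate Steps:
R = 329606 (R = 316013 + 13593 = 329606)
427496/R = 427496/329606 = 427496*(1/329606) = 213748/164803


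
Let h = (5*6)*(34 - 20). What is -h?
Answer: -420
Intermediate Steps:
h = 420 (h = 30*14 = 420)
-h = -1*420 = -420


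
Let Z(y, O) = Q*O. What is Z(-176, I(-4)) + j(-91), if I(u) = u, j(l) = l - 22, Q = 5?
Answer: -133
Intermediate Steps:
j(l) = -22 + l
Z(y, O) = 5*O
Z(-176, I(-4)) + j(-91) = 5*(-4) + (-22 - 91) = -20 - 113 = -133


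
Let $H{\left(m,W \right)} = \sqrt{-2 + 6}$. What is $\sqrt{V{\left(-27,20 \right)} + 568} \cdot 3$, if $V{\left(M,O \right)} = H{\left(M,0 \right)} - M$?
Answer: $3 \sqrt{597} \approx 73.301$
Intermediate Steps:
$H{\left(m,W \right)} = 2$ ($H{\left(m,W \right)} = \sqrt{4} = 2$)
$V{\left(M,O \right)} = 2 - M$
$\sqrt{V{\left(-27,20 \right)} + 568} \cdot 3 = \sqrt{\left(2 - -27\right) + 568} \cdot 3 = \sqrt{\left(2 + 27\right) + 568} \cdot 3 = \sqrt{29 + 568} \cdot 3 = \sqrt{597} \cdot 3 = 3 \sqrt{597}$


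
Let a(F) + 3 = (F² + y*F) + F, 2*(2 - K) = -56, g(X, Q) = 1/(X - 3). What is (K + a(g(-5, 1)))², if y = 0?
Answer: 2961841/4096 ≈ 723.11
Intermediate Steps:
g(X, Q) = 1/(-3 + X)
K = 30 (K = 2 - ½*(-56) = 2 + 28 = 30)
a(F) = -3 + F + F² (a(F) = -3 + ((F² + 0*F) + F) = -3 + ((F² + 0) + F) = -3 + (F² + F) = -3 + (F + F²) = -3 + F + F²)
(K + a(g(-5, 1)))² = (30 + (-3 + 1/(-3 - 5) + (1/(-3 - 5))²))² = (30 + (-3 + 1/(-8) + (1/(-8))²))² = (30 + (-3 - ⅛ + (-⅛)²))² = (30 + (-3 - ⅛ + 1/64))² = (30 - 199/64)² = (1721/64)² = 2961841/4096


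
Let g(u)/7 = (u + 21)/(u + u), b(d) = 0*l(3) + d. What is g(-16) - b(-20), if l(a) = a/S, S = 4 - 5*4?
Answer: 605/32 ≈ 18.906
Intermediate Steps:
S = -16 (S = 4 - 20 = -16)
l(a) = -a/16 (l(a) = a/(-16) = a*(-1/16) = -a/16)
b(d) = d (b(d) = 0*(-1/16*3) + d = 0*(-3/16) + d = 0 + d = d)
g(u) = 7*(21 + u)/(2*u) (g(u) = 7*((u + 21)/(u + u)) = 7*((21 + u)/((2*u))) = 7*((21 + u)*(1/(2*u))) = 7*((21 + u)/(2*u)) = 7*(21 + u)/(2*u))
g(-16) - b(-20) = (7/2)*(21 - 16)/(-16) - 1*(-20) = (7/2)*(-1/16)*5 + 20 = -35/32 + 20 = 605/32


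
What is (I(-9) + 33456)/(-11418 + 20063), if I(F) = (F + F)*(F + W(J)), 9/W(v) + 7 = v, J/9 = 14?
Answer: 800076/205751 ≈ 3.8886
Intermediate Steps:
J = 126 (J = 9*14 = 126)
W(v) = 9/(-7 + v)
I(F) = 2*F*(9/119 + F) (I(F) = (F + F)*(F + 9/(-7 + 126)) = (2*F)*(F + 9/119) = (2*F)*(9/119 + F) = 2*F*(9/119 + F))
(I(-9) + 33456)/(-11418 + 20063) = ((2/119)*(-9)*(9 + 119*(-9)) + 33456)/(-11418 + 20063) = ((2/119)*(-9)*(9 - 1071) + 33456)/8645 = ((2/119)*(-9)*(-1062) + 33456)*(1/8645) = (19116/119 + 33456)*(1/8645) = (4000380/119)*(1/8645) = 800076/205751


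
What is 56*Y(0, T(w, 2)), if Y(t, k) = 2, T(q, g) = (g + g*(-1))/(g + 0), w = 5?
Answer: 112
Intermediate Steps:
T(q, g) = 0 (T(q, g) = (g - g)/g = 0/g = 0)
56*Y(0, T(w, 2)) = 56*2 = 112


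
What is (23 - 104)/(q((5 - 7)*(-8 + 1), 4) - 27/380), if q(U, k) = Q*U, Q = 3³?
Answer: -380/1773 ≈ -0.21433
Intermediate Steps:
Q = 27
q(U, k) = 27*U
(23 - 104)/(q((5 - 7)*(-8 + 1), 4) - 27/380) = (23 - 104)/(27*((5 - 7)*(-8 + 1)) - 27/380) = -81/(27*(-2*(-7)) - 27*1/380) = -81/(27*14 - 27/380) = -81/(378 - 27/380) = -81/143613/380 = -81*380/143613 = -380/1773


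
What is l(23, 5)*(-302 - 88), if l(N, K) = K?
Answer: -1950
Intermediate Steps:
l(23, 5)*(-302 - 88) = 5*(-302 - 88) = 5*(-390) = -1950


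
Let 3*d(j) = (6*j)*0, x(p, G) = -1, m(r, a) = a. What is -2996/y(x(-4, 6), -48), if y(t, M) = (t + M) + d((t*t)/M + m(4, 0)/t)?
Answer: 428/7 ≈ 61.143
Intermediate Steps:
d(j) = 0 (d(j) = ((6*j)*0)/3 = (⅓)*0 = 0)
y(t, M) = M + t (y(t, M) = (t + M) + 0 = (M + t) + 0 = M + t)
-2996/y(x(-4, 6), -48) = -2996/(-48 - 1) = -2996/(-49) = -2996*(-1/49) = 428/7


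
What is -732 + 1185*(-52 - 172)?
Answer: -266172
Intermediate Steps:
-732 + 1185*(-52 - 172) = -732 + 1185*(-224) = -732 - 265440 = -266172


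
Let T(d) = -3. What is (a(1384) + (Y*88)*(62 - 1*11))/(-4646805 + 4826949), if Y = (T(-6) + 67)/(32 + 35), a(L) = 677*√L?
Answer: 5984/251451 + 677*√346/90072 ≈ 0.16361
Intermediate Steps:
Y = 64/67 (Y = (-3 + 67)/(32 + 35) = 64/67 ≈ 0.95522)
(a(1384) + (Y*88)*(62 - 1*11))/(-4646805 + 4826949) = (677*√1384 + ((64/67)*88)*(62 - 1*11))/(-4646805 + 4826949) = (677*(2*√346) + 5632*(62 - 11)/67)/180144 = (1354*√346 + (5632/67)*51)*(1/180144) = (1354*√346 + 287232/67)*(1/180144) = (287232/67 + 1354*√346)*(1/180144) = 5984/251451 + 677*√346/90072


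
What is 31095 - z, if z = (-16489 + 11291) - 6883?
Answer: 43176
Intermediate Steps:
z = -12081 (z = -5198 - 6883 = -12081)
31095 - z = 31095 - 1*(-12081) = 31095 + 12081 = 43176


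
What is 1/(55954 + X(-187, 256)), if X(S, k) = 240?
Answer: 1/56194 ≈ 1.7795e-5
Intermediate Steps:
1/(55954 + X(-187, 256)) = 1/(55954 + 240) = 1/56194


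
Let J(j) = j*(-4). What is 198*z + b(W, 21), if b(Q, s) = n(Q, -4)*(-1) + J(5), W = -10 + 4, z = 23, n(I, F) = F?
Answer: 4538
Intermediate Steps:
J(j) = -4*j
W = -6
b(Q, s) = -16 (b(Q, s) = -4*(-1) - 4*5 = 4 - 20 = -16)
198*z + b(W, 21) = 198*23 - 16 = 4554 - 16 = 4538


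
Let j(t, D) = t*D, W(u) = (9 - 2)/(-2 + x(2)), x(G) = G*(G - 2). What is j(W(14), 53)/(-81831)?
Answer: 371/163662 ≈ 0.0022669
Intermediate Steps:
x(G) = G*(-2 + G)
W(u) = -7/2 (W(u) = (9 - 2)/(-2 + 2*(-2 + 2)) = 7/(-2 + 2*0) = 7/(-2 + 0) = 7/(-2) = 7*(-1/2) = -7/2)
j(t, D) = D*t
j(W(14), 53)/(-81831) = (53*(-7/2))/(-81831) = -371/2*(-1/81831) = 371/163662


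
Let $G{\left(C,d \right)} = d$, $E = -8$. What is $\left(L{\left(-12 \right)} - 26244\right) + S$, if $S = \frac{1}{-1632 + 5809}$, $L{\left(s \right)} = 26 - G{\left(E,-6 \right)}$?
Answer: $- \frac{109487523}{4177} \approx -26212.0$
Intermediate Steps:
$L{\left(s \right)} = 32$ ($L{\left(s \right)} = 26 - -6 = 26 + 6 = 32$)
$S = \frac{1}{4177} \approx 0.00023941$
$\left(L{\left(-12 \right)} - 26244\right) + S = \left(32 - 26244\right) + \frac{1}{4177} = -26212 + \frac{1}{4177} = - \frac{109487523}{4177}$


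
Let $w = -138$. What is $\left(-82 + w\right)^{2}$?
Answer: $48400$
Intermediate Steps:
$\left(-82 + w\right)^{2} = \left(-82 - 138\right)^{2} = \left(-220\right)^{2} = 48400$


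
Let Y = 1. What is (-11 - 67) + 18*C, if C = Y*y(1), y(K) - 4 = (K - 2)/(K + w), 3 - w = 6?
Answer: 3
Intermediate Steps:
w = -3 (w = 3 - 1*6 = 3 - 6 = -3)
y(K) = 4 + (-2 + K)/(-3 + K) (y(K) = 4 + (K - 2)/(K - 3) = 4 + (-2 + K)/(-3 + K))
C = 9/2 (C = 1*((-14 + 5*1)/(-3 + 1)) = 1*((-14 + 5)/(-2)) = 1*(-½*(-9)) = 1*(9/2) = 9/2 ≈ 4.5000)
(-11 - 67) + 18*C = (-11 - 67) + 18*(9/2) = -78 + 81 = 3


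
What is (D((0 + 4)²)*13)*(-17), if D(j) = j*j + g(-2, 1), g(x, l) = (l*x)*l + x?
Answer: -55692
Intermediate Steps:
g(x, l) = x + x*l² (g(x, l) = x*l² + x = x + x*l²)
D(j) = -4 + j² (D(j) = j*j - 2*(1 + 1²) = j² - 2*(1 + 1) = j² - 2*2 = j² - 4 = -4 + j²)
(D((0 + 4)²)*13)*(-17) = ((-4 + ((0 + 4)²)²)*13)*(-17) = ((-4 + (4²)²)*13)*(-17) = ((-4 + 16²)*13)*(-17) = ((-4 + 256)*13)*(-17) = (252*13)*(-17) = 3276*(-17) = -55692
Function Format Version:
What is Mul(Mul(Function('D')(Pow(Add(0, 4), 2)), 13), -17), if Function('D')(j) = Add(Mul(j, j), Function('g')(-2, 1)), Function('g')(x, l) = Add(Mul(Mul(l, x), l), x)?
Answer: -55692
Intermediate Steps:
Function('g')(x, l) = Add(x, Mul(x, Pow(l, 2))) (Function('g')(x, l) = Add(Mul(x, Pow(l, 2)), x) = Add(x, Mul(x, Pow(l, 2))))
Function('D')(j) = Add(-4, Pow(j, 2)) (Function('D')(j) = Add(Mul(j, j), Mul(-2, Add(1, Pow(1, 2)))) = Add(Pow(j, 2), Mul(-2, Add(1, 1))) = Add(Pow(j, 2), Mul(-2, 2)) = Add(Pow(j, 2), -4) = Add(-4, Pow(j, 2)))
Mul(Mul(Function('D')(Pow(Add(0, 4), 2)), 13), -17) = Mul(Mul(Add(-4, Pow(Pow(Add(0, 4), 2), 2)), 13), -17) = Mul(Mul(Add(-4, Pow(Pow(4, 2), 2)), 13), -17) = Mul(Mul(Add(-4, Pow(16, 2)), 13), -17) = Mul(Mul(Add(-4, 256), 13), -17) = Mul(Mul(252, 13), -17) = Mul(3276, -17) = -55692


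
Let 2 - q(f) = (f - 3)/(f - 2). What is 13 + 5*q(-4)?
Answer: 103/6 ≈ 17.167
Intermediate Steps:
q(f) = 2 - (-3 + f)/(-2 + f) (q(f) = 2 - (f - 3)/(f - 2) = 2 - (-3 + f)/(-2 + f))
13 + 5*q(-4) = 13 + 5*((-1 - 4)/(-2 - 4)) = 13 + 5*(-5/(-6)) = 13 + 5*(-⅙*(-5)) = 13 + 5*(⅚) = 13 + 25/6 = 103/6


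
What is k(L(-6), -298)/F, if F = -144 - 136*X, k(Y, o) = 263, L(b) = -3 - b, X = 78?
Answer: -263/10752 ≈ -0.024461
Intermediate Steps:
F = -10752 (F = -144 - 136*78 = -144 - 10608 = -10752)
k(L(-6), -298)/F = 263/(-10752) = 263*(-1/10752) = -263/10752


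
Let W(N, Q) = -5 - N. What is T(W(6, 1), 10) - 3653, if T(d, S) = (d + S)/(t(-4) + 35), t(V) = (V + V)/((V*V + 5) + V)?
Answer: -2144328/587 ≈ -3653.0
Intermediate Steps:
t(V) = 2*V/(5 + V + V²) (t(V) = (2*V)/((V² + 5) + V) = (2*V)/((5 + V²) + V) = (2*V)/(5 + V + V²) = 2*V/(5 + V + V²))
T(d, S) = 17*S/587 + 17*d/587 (T(d, S) = (d + S)/(2*(-4)/(5 - 4 + (-4)²) + 35) = (S + d)/(2*(-4)/(5 - 4 + 16) + 35) = (S + d)/(2*(-4)/17 + 35) = (S + d)/(2*(-4)*(1/17) + 35) = (S + d)/(-8/17 + 35) = (S + d)/(587/17) = (S + d)*(17/587) = 17*S/587 + 17*d/587)
T(W(6, 1), 10) - 3653 = ((17/587)*10 + 17*(-5 - 1*6)/587) - 3653 = (170/587 + 17*(-5 - 6)/587) - 3653 = (170/587 + (17/587)*(-11)) - 3653 = (170/587 - 187/587) - 3653 = -17/587 - 3653 = -2144328/587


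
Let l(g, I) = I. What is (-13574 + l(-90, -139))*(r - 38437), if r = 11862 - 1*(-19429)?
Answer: 97993098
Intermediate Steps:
r = 31291 (r = 11862 + 19429 = 31291)
(-13574 + l(-90, -139))*(r - 38437) = (-13574 - 139)*(31291 - 38437) = -13713*(-7146) = 97993098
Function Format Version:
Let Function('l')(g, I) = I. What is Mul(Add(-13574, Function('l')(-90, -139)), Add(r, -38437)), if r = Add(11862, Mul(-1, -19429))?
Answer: 97993098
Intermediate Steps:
r = 31291 (r = Add(11862, 19429) = 31291)
Mul(Add(-13574, Function('l')(-90, -139)), Add(r, -38437)) = Mul(Add(-13574, -139), Add(31291, -38437)) = Mul(-13713, -7146) = 97993098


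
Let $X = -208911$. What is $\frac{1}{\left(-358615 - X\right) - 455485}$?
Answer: $- \frac{1}{605189} \approx -1.6524 \cdot 10^{-6}$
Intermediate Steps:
$\frac{1}{\left(-358615 - X\right) - 455485} = \frac{1}{\left(-358615 - -208911\right) - 455485} = \frac{1}{\left(-358615 + 208911\right) - 455485} = \frac{1}{-149704 - 455485} = \frac{1}{-605189} = - \frac{1}{605189}$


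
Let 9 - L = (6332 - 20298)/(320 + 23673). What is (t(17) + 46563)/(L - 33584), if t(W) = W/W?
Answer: -1117210052/805551009 ≈ -1.3869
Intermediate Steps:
t(W) = 1
L = 229903/23993 (L = 9 - (6332 - 20298)/(320 + 23673) = 9 - (-13966)/23993 = 9 - 1*(-13966/23993) = 9 + 13966/23993 = 229903/23993 ≈ 9.5821)
(t(17) + 46563)/(L - 33584) = (1 + 46563)/(229903/23993 - 33584) = 46564/(-805551009/23993) = 46564*(-23993/805551009) = -1117210052/805551009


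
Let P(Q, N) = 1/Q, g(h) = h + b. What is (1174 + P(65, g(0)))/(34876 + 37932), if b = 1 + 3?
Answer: 76311/4732520 ≈ 0.016125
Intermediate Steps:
b = 4
g(h) = 4 + h (g(h) = h + 4 = 4 + h)
(1174 + P(65, g(0)))/(34876 + 37932) = (1174 + 1/65)/(34876 + 37932) = (1174 + 1/65)/72808 = (76311/65)*(1/72808) = 76311/4732520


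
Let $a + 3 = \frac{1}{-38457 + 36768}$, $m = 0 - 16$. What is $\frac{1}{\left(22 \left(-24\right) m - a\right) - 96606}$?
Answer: $- \frac{1689}{148893794} \approx -1.1344 \cdot 10^{-5}$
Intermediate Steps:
$m = -16$ ($m = 0 - 16 = -16$)
$a = - \frac{5068}{1689}$ ($a = -3 + \frac{1}{-38457 + 36768} = -3 + \frac{1}{-1689} = -3 - \frac{1}{1689} = - \frac{5068}{1689} \approx -3.0006$)
$\frac{1}{\left(22 \left(-24\right) m - a\right) - 96606} = \frac{1}{\left(22 \left(-24\right) \left(-16\right) - - \frac{5068}{1689}\right) - 96606} = \frac{1}{\left(\left(-528\right) \left(-16\right) + \frac{5068}{1689}\right) - 96606} = \frac{1}{\left(8448 + \frac{5068}{1689}\right) - 96606} = \frac{1}{\frac{14273740}{1689} - 96606} = \frac{1}{- \frac{148893794}{1689}} = - \frac{1689}{148893794}$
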